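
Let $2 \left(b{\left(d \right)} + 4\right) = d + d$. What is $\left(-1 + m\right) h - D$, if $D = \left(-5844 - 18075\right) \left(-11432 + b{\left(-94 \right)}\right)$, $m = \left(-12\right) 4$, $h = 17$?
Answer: $-275786903$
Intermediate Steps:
$m = -48$
$b{\left(d \right)} = -4 + d$ ($b{\left(d \right)} = -4 + \frac{d + d}{2} = -4 + \frac{2 d}{2} = -4 + d$)
$D = 275786070$ ($D = \left(-5844 - 18075\right) \left(-11432 - 98\right) = - 23919 \left(-11432 - 98\right) = \left(-23919\right) \left(-11530\right) = 275786070$)
$\left(-1 + m\right) h - D = \left(-1 - 48\right) 17 - 275786070 = \left(-49\right) 17 - 275786070 = -833 - 275786070 = -275786903$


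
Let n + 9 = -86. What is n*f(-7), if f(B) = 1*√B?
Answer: -95*I*√7 ≈ -251.35*I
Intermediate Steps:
f(B) = √B
n = -95 (n = -9 - 86 = -95)
n*f(-7) = -95*I*√7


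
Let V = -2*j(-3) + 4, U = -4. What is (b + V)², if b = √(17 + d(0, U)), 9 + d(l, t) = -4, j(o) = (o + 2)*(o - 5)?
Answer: 100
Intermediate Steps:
j(o) = (-5 + o)*(2 + o) (j(o) = (2 + o)*(-5 + o) = (-5 + o)*(2 + o))
d(l, t) = -13 (d(l, t) = -9 - 4 = -13)
V = -12 (V = -2*(-10 + (-3)² - 3*(-3)) + 4 = -2*(-10 + 9 + 9) + 4 = -2*8 + 4 = -16 + 4 = -12)
b = 2 (b = √(17 - 13) = √4 = 2)
(b + V)² = (2 - 12)² = (-10)² = 100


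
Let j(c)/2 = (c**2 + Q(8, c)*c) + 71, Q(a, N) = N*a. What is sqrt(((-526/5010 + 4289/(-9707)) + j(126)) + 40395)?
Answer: sqrt(192933889835200956615)/24316035 ≈ 571.23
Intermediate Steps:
j(c) = 142 + 18*c**2 (j(c) = 2*((c**2 + (c*8)*c) + 71) = 2*((c**2 + (8*c)*c) + 71) = 2*((c**2 + 8*c**2) + 71) = 2*(9*c**2 + 71) = 2*(71 + 9*c**2) = 142 + 18*c**2)
sqrt(((-526/5010 + 4289/(-9707)) + j(126)) + 40395) = sqrt(((-526/5010 + 4289/(-9707)) + (142 + 18*126**2)) + 40395) = sqrt(((-526*1/5010 + 4289*(-1/9707)) + (142 + 18*15876)) + 40395) = sqrt(((-263/2505 - 4289/9707) + (142 + 285768)) + 40395) = sqrt((-13296886/24316035 + 285910) + 40395) = sqrt(6952184269964/24316035 + 40395) = sqrt(7934430503789/24316035) = sqrt(192933889835200956615)/24316035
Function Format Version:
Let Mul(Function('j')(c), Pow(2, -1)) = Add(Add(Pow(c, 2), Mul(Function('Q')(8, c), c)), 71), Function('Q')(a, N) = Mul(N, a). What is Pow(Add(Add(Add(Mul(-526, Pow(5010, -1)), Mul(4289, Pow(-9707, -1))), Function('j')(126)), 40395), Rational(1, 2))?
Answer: Mul(Rational(1, 24316035), Pow(192933889835200956615, Rational(1, 2))) ≈ 571.23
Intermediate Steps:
Function('j')(c) = Add(142, Mul(18, Pow(c, 2))) (Function('j')(c) = Mul(2, Add(Add(Pow(c, 2), Mul(Mul(c, 8), c)), 71)) = Mul(2, Add(Add(Pow(c, 2), Mul(Mul(8, c), c)), 71)) = Mul(2, Add(Add(Pow(c, 2), Mul(8, Pow(c, 2))), 71)) = Mul(2, Add(Mul(9, Pow(c, 2)), 71)) = Mul(2, Add(71, Mul(9, Pow(c, 2)))) = Add(142, Mul(18, Pow(c, 2))))
Pow(Add(Add(Add(Mul(-526, Pow(5010, -1)), Mul(4289, Pow(-9707, -1))), Function('j')(126)), 40395), Rational(1, 2)) = Pow(Add(Add(Add(Mul(-526, Pow(5010, -1)), Mul(4289, Pow(-9707, -1))), Add(142, Mul(18, Pow(126, 2)))), 40395), Rational(1, 2)) = Pow(Add(Add(Add(Mul(-526, Rational(1, 5010)), Mul(4289, Rational(-1, 9707))), Add(142, Mul(18, 15876))), 40395), Rational(1, 2)) = Pow(Add(Add(Add(Rational(-263, 2505), Rational(-4289, 9707)), Add(142, 285768)), 40395), Rational(1, 2)) = Pow(Add(Add(Rational(-13296886, 24316035), 285910), 40395), Rational(1, 2)) = Pow(Add(Rational(6952184269964, 24316035), 40395), Rational(1, 2)) = Pow(Rational(7934430503789, 24316035), Rational(1, 2)) = Mul(Rational(1, 24316035), Pow(192933889835200956615, Rational(1, 2)))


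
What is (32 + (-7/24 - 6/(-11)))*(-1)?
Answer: -8515/264 ≈ -32.254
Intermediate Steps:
(32 + (-7/24 - 6/(-11)))*(-1) = (32 + (-7*1/24 - 6*(-1/11)))*(-1) = (32 + (-7/24 + 6/11))*(-1) = (32 + 67/264)*(-1) = (8515/264)*(-1) = -8515/264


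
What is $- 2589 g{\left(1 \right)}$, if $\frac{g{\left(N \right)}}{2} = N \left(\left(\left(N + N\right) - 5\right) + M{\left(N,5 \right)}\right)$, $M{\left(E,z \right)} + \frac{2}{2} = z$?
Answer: $-5178$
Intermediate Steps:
$M{\left(E,z \right)} = -1 + z$
$g{\left(N \right)} = 2 N \left(-1 + 2 N\right)$ ($g{\left(N \right)} = 2 N \left(\left(\left(N + N\right) - 5\right) + \left(-1 + 5\right)\right) = 2 N \left(\left(2 N - 5\right) + 4\right) = 2 N \left(\left(-5 + 2 N\right) + 4\right) = 2 N \left(-1 + 2 N\right)$)
$- 2589 g{\left(1 \right)} = - 2589 \cdot 2 \cdot 1 \left(-1 + 2 \cdot 1\right) = - 2589 \cdot 2 \cdot 1 \left(-1 + 2\right) = - 2589 \cdot 2 \cdot 1 \cdot 1 = \left(-2589\right) 2 = -5178$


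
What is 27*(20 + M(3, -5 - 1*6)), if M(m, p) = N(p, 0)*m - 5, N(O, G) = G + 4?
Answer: 729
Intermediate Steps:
N(O, G) = 4 + G
M(m, p) = -5 + 4*m (M(m, p) = (4 + 0)*m - 5 = 4*m - 5 = -5 + 4*m)
27*(20 + M(3, -5 - 1*6)) = 27*(20 + (-5 + 4*3)) = 27*(20 + (-5 + 12)) = 27*(20 + 7) = 27*27 = 729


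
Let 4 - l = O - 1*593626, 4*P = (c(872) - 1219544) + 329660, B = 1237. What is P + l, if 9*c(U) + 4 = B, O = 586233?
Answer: -860159/4 ≈ -2.1504e+5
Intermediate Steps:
c(U) = 137 (c(U) = -4/9 + (⅑)*1237 = -4/9 + 1237/9 = 137)
P = -889747/4 (P = ((137 - 1219544) + 329660)/4 = (-1219407 + 329660)/4 = (¼)*(-889747) = -889747/4 ≈ -2.2244e+5)
l = 7397 (l = 4 - (586233 - 1*593626) = 4 - (586233 - 593626) = 4 - 1*(-7393) = 4 + 7393 = 7397)
P + l = -889747/4 + 7397 = -860159/4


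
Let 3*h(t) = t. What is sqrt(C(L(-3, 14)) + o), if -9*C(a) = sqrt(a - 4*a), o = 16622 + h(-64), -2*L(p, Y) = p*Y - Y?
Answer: sqrt(149406 - 2*I*sqrt(21))/3 ≈ 128.84 - 0.0039519*I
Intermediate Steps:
L(p, Y) = Y/2 - Y*p/2 (L(p, Y) = -(p*Y - Y)/2 = -(Y*p - Y)/2 = -(-Y + Y*p)/2 = Y/2 - Y*p/2)
h(t) = t/3
o = 49802/3 (o = 16622 + (1/3)*(-64) = 16622 - 64/3 = 49802/3 ≈ 16601.)
C(a) = -sqrt(3)*sqrt(-a)/9 (C(a) = -sqrt(a - 4*a)/9 = -sqrt(3)*sqrt(-a)/9)
sqrt(C(L(-3, 14)) + o) = sqrt(-sqrt(3)*sqrt(-14*(1 - 1*(-3))/2)/9 + 49802/3) = sqrt(-sqrt(3)*sqrt(-14*(1 + 3)/2)/9 + 49802/3) = sqrt(-sqrt(3)*sqrt(-14*4/2)/9 + 49802/3) = sqrt(-sqrt(3)*sqrt(-1*28)/9 + 49802/3) = sqrt(-sqrt(3)*sqrt(-28)/9 + 49802/3) = sqrt(-sqrt(3)*2*I*sqrt(7)/9 + 49802/3) = sqrt(-2*I*sqrt(21)/9 + 49802/3) = sqrt(49802/3 - 2*I*sqrt(21)/9)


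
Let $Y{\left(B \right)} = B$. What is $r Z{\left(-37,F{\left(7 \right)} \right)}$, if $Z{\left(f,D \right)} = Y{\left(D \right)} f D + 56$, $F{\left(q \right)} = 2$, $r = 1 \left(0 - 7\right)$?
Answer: $644$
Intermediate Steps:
$r = -7$ ($r = 1 \left(-7\right) = -7$)
$Z{\left(f,D \right)} = 56 + f D^{2}$ ($Z{\left(f,D \right)} = D f D + 56 = f D^{2} + 56 = 56 + f D^{2}$)
$r Z{\left(-37,F{\left(7 \right)} \right)} = - 7 \left(56 - 37 \cdot 2^{2}\right) = - 7 \left(56 - 148\right) = \left(-7\right) \left(-92\right) = 644$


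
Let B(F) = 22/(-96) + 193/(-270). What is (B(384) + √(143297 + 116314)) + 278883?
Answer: 602385241/2160 + √259611 ≈ 2.7939e+5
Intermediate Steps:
B(F) = -2039/2160 (B(F) = 22*(-1/96) + 193*(-1/270) = -11/48 - 193/270 = -2039/2160)
(B(384) + √(143297 + 116314)) + 278883 = (-2039/2160 + √(143297 + 116314)) + 278883 = (-2039/2160 + √259611) + 278883 = 602385241/2160 + √259611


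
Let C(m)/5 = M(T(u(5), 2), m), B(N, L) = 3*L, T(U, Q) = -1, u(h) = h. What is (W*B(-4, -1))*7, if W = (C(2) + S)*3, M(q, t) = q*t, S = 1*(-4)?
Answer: 882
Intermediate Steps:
S = -4
C(m) = -5*m (C(m) = 5*(-m) = -5*m)
W = -42 (W = (-5*2 - 4)*3 = (-10 - 4)*3 = -14*3 = -42)
(W*B(-4, -1))*7 = -126*(-1)*7 = -42*(-3)*7 = 126*7 = 882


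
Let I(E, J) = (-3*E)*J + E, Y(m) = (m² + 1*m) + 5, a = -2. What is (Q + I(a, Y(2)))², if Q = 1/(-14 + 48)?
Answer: 4739329/1156 ≈ 4099.8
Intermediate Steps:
Q = 1/34 ≈ 0.029412
Y(m) = 5 + m + m² (Y(m) = (m² + m) + 5 = (m + m²) + 5 = 5 + m + m²)
I(E, J) = E - 3*E*J (I(E, J) = -3*E*J + E = E - 3*E*J)
(Q + I(a, Y(2)))² = (1/34 - 2*(1 - 3*(5 + 2 + 2²)))² = (1/34 - 2*(1 - 3*(5 + 2 + 4)))² = (1/34 - 2*(1 - 3*11))² = (1/34 - 2*(1 - 33))² = (1/34 - 2*(-32))² = (1/34 + 64)² = (2177/34)² = 4739329/1156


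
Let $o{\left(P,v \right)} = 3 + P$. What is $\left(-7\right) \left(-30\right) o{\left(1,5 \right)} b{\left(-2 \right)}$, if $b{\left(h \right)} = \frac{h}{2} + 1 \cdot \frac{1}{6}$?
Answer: $-700$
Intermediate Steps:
$b{\left(h \right)} = \frac{1}{6} + \frac{h}{2}$ ($b{\left(h \right)} = h \frac{1}{2} + 1 \cdot \frac{1}{6} = \frac{h}{2} + \frac{1}{6} = \frac{1}{6} + \frac{h}{2}$)
$\left(-7\right) \left(-30\right) o{\left(1,5 \right)} b{\left(-2 \right)} = \left(-7\right) \left(-30\right) \left(3 + 1\right) \left(\frac{1}{6} + \frac{1}{2} \left(-2\right)\right) = 210 \cdot 4 \left(\frac{1}{6} - 1\right) = 840 \left(- \frac{5}{6}\right) = -700$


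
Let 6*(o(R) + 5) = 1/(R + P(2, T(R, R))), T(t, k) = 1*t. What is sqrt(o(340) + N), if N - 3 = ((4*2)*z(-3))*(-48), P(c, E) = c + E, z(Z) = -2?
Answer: sqrt(3206565879)/2046 ≈ 27.677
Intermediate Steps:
T(t, k) = t
P(c, E) = E + c
o(R) = -5 + 1/(6*(2 + 2*R)) (o(R) = -5 + 1/(6*(R + (R + 2))) = -5 + 1/(6*(R + (2 + R))) = -5 + 1/(6*(2 + 2*R)))
N = 771 (N = 3 + ((4*2)*(-2))*(-48) = 3 + (8*(-2))*(-48) = 3 - 16*(-48) = 3 + 768 = 771)
sqrt(o(340) + N) = sqrt((-59 - 60*340)/(12*(1 + 340)) + 771) = sqrt((1/12)*(-59 - 20400)/341 + 771) = sqrt((1/12)*(1/341)*(-20459) + 771) = sqrt(-20459/4092 + 771) = sqrt(3134473/4092) = sqrt(3206565879)/2046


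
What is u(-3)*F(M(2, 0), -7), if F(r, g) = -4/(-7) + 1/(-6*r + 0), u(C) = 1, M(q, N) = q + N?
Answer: 41/84 ≈ 0.48810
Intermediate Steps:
M(q, N) = N + q
F(r, g) = 4/7 - 1/(6*r) (F(r, g) = -4*(-⅐) + 1/(-6*r) = 4/7 + 1*(-1/(6*r)) = 4/7 - 1/(6*r))
u(-3)*F(M(2, 0), -7) = 1*((-7 + 24*(0 + 2))/(42*(0 + 2))) = 1*((1/42)*(-7 + 24*2)/2) = 1*((1/42)*(½)*(-7 + 48)) = 1*((1/42)*(½)*41) = 1*(41/84) = 41/84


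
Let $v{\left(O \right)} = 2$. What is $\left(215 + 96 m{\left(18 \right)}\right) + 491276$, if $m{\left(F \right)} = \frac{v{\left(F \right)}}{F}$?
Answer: $\frac{1474505}{3} \approx 4.915 \cdot 10^{5}$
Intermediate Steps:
$m{\left(F \right)} = \frac{2}{F}$
$\left(215 + 96 m{\left(18 \right)}\right) + 491276 = \left(215 + 96 \cdot \frac{2}{18}\right) + 491276 = \left(215 + 96 \cdot 2 \cdot \frac{1}{18}\right) + 491276 = \left(215 + 96 \cdot \frac{1}{9}\right) + 491276 = \left(215 + \frac{32}{3}\right) + 491276 = \frac{677}{3} + 491276 = \frac{1474505}{3}$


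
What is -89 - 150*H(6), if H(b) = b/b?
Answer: -239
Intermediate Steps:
H(b) = 1
-89 - 150*H(6) = -89 - 150*1 = -89 - 150 = -239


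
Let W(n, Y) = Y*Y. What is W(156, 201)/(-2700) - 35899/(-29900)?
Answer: -617257/44850 ≈ -13.763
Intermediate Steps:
W(n, Y) = Y²
W(156, 201)/(-2700) - 35899/(-29900) = 201²/(-2700) - 35899/(-29900) = 40401*(-1/2700) - 35899*(-1/29900) = -4489/300 + 35899/29900 = -617257/44850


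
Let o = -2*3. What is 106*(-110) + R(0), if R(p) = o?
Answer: -11666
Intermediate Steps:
o = -6
R(p) = -6
106*(-110) + R(0) = 106*(-110) - 6 = -11660 - 6 = -11666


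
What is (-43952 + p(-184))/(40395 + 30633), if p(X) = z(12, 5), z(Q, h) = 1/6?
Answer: -263711/426168 ≈ -0.61880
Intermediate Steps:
z(Q, h) = ⅙
p(X) = ⅙
(-43952 + p(-184))/(40395 + 30633) = (-43952 + ⅙)/(40395 + 30633) = -263711/6/71028 = -263711/6*1/71028 = -263711/426168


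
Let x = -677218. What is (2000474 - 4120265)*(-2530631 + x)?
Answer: 6799969439559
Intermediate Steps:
(2000474 - 4120265)*(-2530631 + x) = (2000474 - 4120265)*(-2530631 - 677218) = -2119791*(-3207849) = 6799969439559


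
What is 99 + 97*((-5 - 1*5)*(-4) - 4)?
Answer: 3591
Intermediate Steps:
99 + 97*((-5 - 1*5)*(-4) - 4) = 99 + 97*((-5 - 5)*(-4) - 4) = 99 + 97*(-10*(-4) - 4) = 99 + 97*(40 - 4) = 99 + 97*36 = 99 + 3492 = 3591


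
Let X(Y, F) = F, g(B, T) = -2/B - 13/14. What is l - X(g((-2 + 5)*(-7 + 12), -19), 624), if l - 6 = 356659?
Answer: 356041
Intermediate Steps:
g(B, T) = -13/14 - 2/B (g(B, T) = -2/B - 13*1/14 = -2/B - 13/14 = -13/14 - 2/B)
l = 356665 (l = 6 + 356659 = 356665)
l - X(g((-2 + 5)*(-7 + 12), -19), 624) = 356665 - 1*624 = 356665 - 624 = 356041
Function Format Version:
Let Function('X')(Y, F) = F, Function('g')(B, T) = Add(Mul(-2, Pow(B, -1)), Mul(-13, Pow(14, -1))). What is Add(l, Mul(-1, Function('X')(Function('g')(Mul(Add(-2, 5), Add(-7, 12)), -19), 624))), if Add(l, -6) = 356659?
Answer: 356041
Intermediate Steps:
Function('g')(B, T) = Add(Rational(-13, 14), Mul(-2, Pow(B, -1))) (Function('g')(B, T) = Add(Mul(-2, Pow(B, -1)), Mul(-13, Rational(1, 14))) = Add(Mul(-2, Pow(B, -1)), Rational(-13, 14)) = Add(Rational(-13, 14), Mul(-2, Pow(B, -1))))
l = 356665 (l = Add(6, 356659) = 356665)
Add(l, Mul(-1, Function('X')(Function('g')(Mul(Add(-2, 5), Add(-7, 12)), -19), 624))) = Add(356665, Mul(-1, 624)) = Add(356665, -624) = 356041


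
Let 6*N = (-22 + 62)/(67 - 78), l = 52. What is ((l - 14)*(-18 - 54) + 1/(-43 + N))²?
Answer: 15501047756769/2070721 ≈ 7.4858e+6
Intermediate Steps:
N = -20/33 (N = ((-22 + 62)/(67 - 78))/6 = (40/(-11))/6 = (40*(-1/11))/6 = (⅙)*(-40/11) = -20/33 ≈ -0.60606)
((l - 14)*(-18 - 54) + 1/(-43 + N))² = ((52 - 14)*(-18 - 54) + 1/(-43 - 20/33))² = (38*(-72) + 1/(-1439/33))² = (-2736 - 33/1439)² = (-3937137/1439)² = 15501047756769/2070721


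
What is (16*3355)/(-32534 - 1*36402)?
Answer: -6710/8617 ≈ -0.77869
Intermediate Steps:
(16*3355)/(-32534 - 1*36402) = 53680/(-32534 - 36402) = 53680/(-68936) = 53680*(-1/68936) = -6710/8617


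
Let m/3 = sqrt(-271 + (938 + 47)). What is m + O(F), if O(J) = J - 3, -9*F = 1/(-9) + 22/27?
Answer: -748/243 + 3*sqrt(714) ≈ 77.084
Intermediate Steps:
F = -19/243 (F = -(1/(-9) + 22/27)/9 = -(1*(-1/9) + 22*(1/27))/9 = -(-1/9 + 22/27)/9 = -1/9*19/27 = -19/243 ≈ -0.078189)
O(J) = -3 + J
m = 3*sqrt(714) (m = 3*sqrt(-271 + (938 + 47)) = 3*sqrt(-271 + 985) = 3*sqrt(714) ≈ 80.162)
m + O(F) = 3*sqrt(714) + (-3 - 19/243) = 3*sqrt(714) - 748/243 = -748/243 + 3*sqrt(714)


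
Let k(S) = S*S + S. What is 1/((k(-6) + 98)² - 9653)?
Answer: 1/6731 ≈ 0.00014857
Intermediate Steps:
k(S) = S + S² (k(S) = S² + S = S + S²)
1/((k(-6) + 98)² - 9653) = 1/((-6*(1 - 6) + 98)² - 9653) = 1/((-6*(-5) + 98)² - 9653) = 1/((30 + 98)² - 9653) = 1/(128² - 9653) = 1/(16384 - 9653) = 1/6731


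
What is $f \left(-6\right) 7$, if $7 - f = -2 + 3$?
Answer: $-252$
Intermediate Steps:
$f = 6$ ($f = 7 - \left(-2 + 3\right) = 7 - 1 = 6$)
$f \left(-6\right) 7 = 6 \left(-6\right) 7 = \left(-36\right) 7 = -252$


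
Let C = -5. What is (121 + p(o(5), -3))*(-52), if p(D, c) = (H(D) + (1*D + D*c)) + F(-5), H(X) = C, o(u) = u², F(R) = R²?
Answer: -4732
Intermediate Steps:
H(X) = -5
p(D, c) = 20 + D + D*c (p(D, c) = (-5 + (1*D + D*c)) + (-5)² = (-5 + (D + D*c)) + 25 = (-5 + D + D*c) + 25 = 20 + D + D*c)
(121 + p(o(5), -3))*(-52) = (121 + (20 + 5² + 5²*(-3)))*(-52) = (121 + (20 + 25 + 25*(-3)))*(-52) = (121 + (20 + 25 - 75))*(-52) = (121 - 30)*(-52) = 91*(-52) = -4732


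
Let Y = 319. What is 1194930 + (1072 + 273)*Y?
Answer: 1623985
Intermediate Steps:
1194930 + (1072 + 273)*Y = 1194930 + (1072 + 273)*319 = 1194930 + 1345*319 = 1194930 + 429055 = 1623985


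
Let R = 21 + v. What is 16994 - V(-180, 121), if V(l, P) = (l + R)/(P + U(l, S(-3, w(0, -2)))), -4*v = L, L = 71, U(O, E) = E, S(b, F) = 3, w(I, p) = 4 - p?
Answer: 8429731/496 ≈ 16995.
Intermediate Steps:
v = -71/4 (v = -¼*71 = -71/4 ≈ -17.750)
R = 13/4 (R = 21 - 71/4 = 13/4 ≈ 3.2500)
V(l, P) = (13/4 + l)/(3 + P) (V(l, P) = (l + 13/4)/(P + 3) = (13/4 + l)/(3 + P))
16994 - V(-180, 121) = 16994 - (13/4 - 180)/(3 + 121) = 16994 - (-707)/(124*4) = 16994 - 1*(-707/496) = 16994 + 707/496 = 8429731/496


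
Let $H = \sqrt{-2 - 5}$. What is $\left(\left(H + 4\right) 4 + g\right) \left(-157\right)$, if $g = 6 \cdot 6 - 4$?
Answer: $-7536 - 628 i \sqrt{7} \approx -7536.0 - 1661.5 i$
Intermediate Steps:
$g = 32$ ($g = 36 - 4 = 32$)
$H = i \sqrt{7}$ ($H = \sqrt{-7} = i \sqrt{7} \approx 2.6458 i$)
$\left(\left(H + 4\right) 4 + g\right) \left(-157\right) = \left(\left(i \sqrt{7} + 4\right) 4 + 32\right) \left(-157\right) = \left(\left(4 + i \sqrt{7}\right) 4 + 32\right) \left(-157\right) = \left(\left(16 + 4 i \sqrt{7}\right) + 32\right) \left(-157\right) = \left(48 + 4 i \sqrt{7}\right) \left(-157\right) = -7536 - 628 i \sqrt{7}$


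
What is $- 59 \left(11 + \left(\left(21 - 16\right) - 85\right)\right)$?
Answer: $4071$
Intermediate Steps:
$- 59 \left(11 + \left(\left(21 - 16\right) - 85\right)\right) = - 59 \left(11 + \left(5 - 85\right)\right) = - 59 \left(11 - 80\right) = \left(-59\right) \left(-69\right) = 4071$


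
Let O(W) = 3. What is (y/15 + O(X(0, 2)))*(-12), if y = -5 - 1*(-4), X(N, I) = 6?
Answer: -176/5 ≈ -35.200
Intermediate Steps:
y = -1 (y = -5 + 4 = -1)
(y/15 + O(X(0, 2)))*(-12) = (-1/15 + 3)*(-12) = (44/15)*(-12) = -176/5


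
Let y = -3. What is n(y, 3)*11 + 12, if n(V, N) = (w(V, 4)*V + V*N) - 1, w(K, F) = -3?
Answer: 1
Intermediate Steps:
n(V, N) = -1 - 3*V + N*V (n(V, N) = (-3*V + V*N) - 1 = (-3*V + N*V) - 1 = -1 - 3*V + N*V)
n(y, 3)*11 + 12 = (-1 - 3*(-3) + 3*(-3))*11 + 12 = (-1 + 9 - 9)*11 + 12 = -1*11 + 12 = -11 + 12 = 1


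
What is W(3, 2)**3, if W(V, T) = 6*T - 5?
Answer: 343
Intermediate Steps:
W(V, T) = -5 + 6*T
W(3, 2)**3 = (-5 + 6*2)**3 = (-5 + 12)**3 = 7**3 = 343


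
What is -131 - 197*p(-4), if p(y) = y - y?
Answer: -131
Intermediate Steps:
p(y) = 0
-131 - 197*p(-4) = -131 - 197*0 = -131 + 0 = -131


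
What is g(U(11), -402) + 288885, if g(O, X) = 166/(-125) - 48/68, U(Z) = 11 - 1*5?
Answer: 613876303/2125 ≈ 2.8888e+5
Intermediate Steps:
U(Z) = 6 (U(Z) = 11 - 5 = 6)
g(O, X) = -4322/2125 (g(O, X) = 166*(-1/125) - 48*1/68 = -166/125 - 12/17 = -4322/2125)
g(U(11), -402) + 288885 = -4322/2125 + 288885 = 613876303/2125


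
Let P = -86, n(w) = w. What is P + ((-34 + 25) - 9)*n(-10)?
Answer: 94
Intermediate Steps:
P + ((-34 + 25) - 9)*n(-10) = -86 + ((-34 + 25) - 9)*(-10) = -86 + (-9 - 9)*(-10) = -86 - 18*(-10) = -86 + 180 = 94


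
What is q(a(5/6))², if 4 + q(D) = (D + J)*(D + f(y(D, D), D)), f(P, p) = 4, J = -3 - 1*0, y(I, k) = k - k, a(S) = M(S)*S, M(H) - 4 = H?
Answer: 30349081/1679616 ≈ 18.069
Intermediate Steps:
M(H) = 4 + H
a(S) = S*(4 + S) (a(S) = (4 + S)*S = S*(4 + S))
y(I, k) = 0
J = -3 (J = -3 + 0 = -3)
q(D) = -4 + (-3 + D)*(4 + D) (q(D) = -4 + (D - 3)*(D + 4) = -4 + (-3 + D)*(4 + D))
q(a(5/6))² = (-16 + (5/6)*(4 + 5/6) + ((5/6)*(4 + 5/6))²)² = (-16 + (5*(⅙))*(4 + 5*(⅙)) + ((5*(⅙))*(4 + 5*(⅙)))²)² = (-16 + 5*(4 + ⅚)/6 + (5*(4 + ⅚)/6)²)² = (-16 + (⅚)*(29/6) + ((⅚)*(29/6))²)² = (-16 + 145/36 + (145/36)²)² = (-16 + 145/36 + 21025/1296)² = (5509/1296)² = 30349081/1679616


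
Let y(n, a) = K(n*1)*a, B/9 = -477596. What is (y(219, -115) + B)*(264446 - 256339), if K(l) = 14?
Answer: -34859889218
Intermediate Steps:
B = -4298364 (B = 9*(-477596) = -4298364)
y(n, a) = 14*a
(y(219, -115) + B)*(264446 - 256339) = (14*(-115) - 4298364)*(264446 - 256339) = (-1610 - 4298364)*8107 = -4299974*8107 = -34859889218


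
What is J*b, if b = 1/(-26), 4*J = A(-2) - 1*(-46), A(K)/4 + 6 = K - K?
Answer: -11/52 ≈ -0.21154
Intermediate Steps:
A(K) = -24 (A(K) = -24 + 4*(K - K) = -24 + 4*0 = -24 + 0 = -24)
J = 11/2 (J = (-24 - 1*(-46))/4 = (-24 + 46)/4 = (¼)*22 = 11/2 ≈ 5.5000)
b = -1/26 ≈ -0.038462
J*b = (11/2)*(-1/26) = -11/52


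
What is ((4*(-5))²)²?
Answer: 160000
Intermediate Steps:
((4*(-5))²)² = ((-20)²)² = 400² = 160000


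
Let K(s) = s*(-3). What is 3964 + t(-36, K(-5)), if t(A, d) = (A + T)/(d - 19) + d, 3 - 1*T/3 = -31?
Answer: 7925/2 ≈ 3962.5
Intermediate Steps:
T = 102 (T = 9 - 3*(-31) = 9 + 93 = 102)
K(s) = -3*s
t(A, d) = d + (102 + A)/(-19 + d) (t(A, d) = (A + 102)/(d - 19) + d = (102 + A)/(-19 + d) + d = d + (102 + A)/(-19 + d))
3964 + t(-36, K(-5)) = 3964 + (102 - 36 + (-3*(-5))**2 - (-57)*(-5))/(-19 - 3*(-5)) = 3964 + (102 - 36 + 15**2 - 19*15)/(-19 + 15) = 3964 + (102 - 36 + 225 - 285)/(-4) = 3964 - 1/4*6 = 3964 - 3/2 = 7925/2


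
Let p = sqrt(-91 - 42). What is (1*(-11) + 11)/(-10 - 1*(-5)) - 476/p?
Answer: 68*I*sqrt(133)/19 ≈ 41.274*I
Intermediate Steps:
p = I*sqrt(133) (p = sqrt(-133) = I*sqrt(133) ≈ 11.533*I)
(1*(-11) + 11)/(-10 - 1*(-5)) - 476/p = (1*(-11) + 11)/(-10 - 1*(-5)) - 476*(-I*sqrt(133)/133) = (-11 + 11)/(-10 + 5) - (-68)*I*sqrt(133)/19 = 0/(-5) + 68*I*sqrt(133)/19 = 0*(-1/5) + 68*I*sqrt(133)/19 = 0 + 68*I*sqrt(133)/19 = 68*I*sqrt(133)/19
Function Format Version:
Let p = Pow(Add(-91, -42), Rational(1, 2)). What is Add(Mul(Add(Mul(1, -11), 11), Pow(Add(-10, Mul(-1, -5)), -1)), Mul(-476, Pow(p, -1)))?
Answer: Mul(Rational(68, 19), I, Pow(133, Rational(1, 2))) ≈ Mul(41.274, I)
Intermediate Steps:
p = Mul(I, Pow(133, Rational(1, 2))) (p = Pow(-133, Rational(1, 2)) = Mul(I, Pow(133, Rational(1, 2))) ≈ Mul(11.533, I))
Add(Mul(Add(Mul(1, -11), 11), Pow(Add(-10, Mul(-1, -5)), -1)), Mul(-476, Pow(p, -1))) = Add(Mul(Add(Mul(1, -11), 11), Pow(Add(-10, Mul(-1, -5)), -1)), Mul(-476, Pow(Mul(I, Pow(133, Rational(1, 2))), -1))) = Add(Mul(Add(-11, 11), Pow(Add(-10, 5), -1)), Mul(-476, Mul(Rational(-1, 133), I, Pow(133, Rational(1, 2))))) = Add(Mul(0, Pow(-5, -1)), Mul(Rational(68, 19), I, Pow(133, Rational(1, 2)))) = Add(Mul(0, Rational(-1, 5)), Mul(Rational(68, 19), I, Pow(133, Rational(1, 2)))) = Add(0, Mul(Rational(68, 19), I, Pow(133, Rational(1, 2)))) = Mul(Rational(68, 19), I, Pow(133, Rational(1, 2)))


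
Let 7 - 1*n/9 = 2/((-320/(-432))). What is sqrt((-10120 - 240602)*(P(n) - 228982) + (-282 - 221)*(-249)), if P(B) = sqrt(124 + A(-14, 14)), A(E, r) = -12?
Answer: sqrt(57410950251 - 1002888*sqrt(7)) ≈ 2.3960e+5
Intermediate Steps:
n = 387/10 (n = 63 - 18/((-320/(-432))) = 63 - 18/((-320*(-1/432))) = 63 - 18/20/27 = 63 - 18*27/20 = 63 - 9*27/10 = 63 - 243/10 = 387/10 ≈ 38.700)
P(B) = 4*sqrt(7) (P(B) = sqrt(124 - 12) = sqrt(112) = 4*sqrt(7))
sqrt((-10120 - 240602)*(P(n) - 228982) + (-282 - 221)*(-249)) = sqrt((-10120 - 240602)*(4*sqrt(7) - 228982) + (-282 - 221)*(-249)) = sqrt(-250722*(-228982 + 4*sqrt(7)) - 503*(-249)) = sqrt((57410825004 - 1002888*sqrt(7)) + 125247) = sqrt(57410950251 - 1002888*sqrt(7))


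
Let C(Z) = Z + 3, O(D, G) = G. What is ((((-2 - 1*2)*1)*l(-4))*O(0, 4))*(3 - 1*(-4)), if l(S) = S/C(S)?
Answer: -448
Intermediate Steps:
C(Z) = 3 + Z
l(S) = S/(3 + S)
((((-2 - 1*2)*1)*l(-4))*O(0, 4))*(3 - 1*(-4)) = ((((-2 - 1*2)*1)*(-4/(3 - 4)))*4)*(3 - 1*(-4)) = ((((-2 - 2)*1)*(-4/(-1)))*4)*(3 + 4) = (((-4*1)*(-4*(-1)))*4)*7 = (-4*4*4)*7 = -16*4*7 = -64*7 = -448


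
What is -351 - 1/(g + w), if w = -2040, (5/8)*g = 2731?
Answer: -4088453/11648 ≈ -351.00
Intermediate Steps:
g = 21848/5 (g = (8/5)*2731 = 21848/5 ≈ 4369.6)
-351 - 1/(g + w) = -351 - 1/(21848/5 - 2040) = -351 - 1/11648/5 = -351 - 1*5/11648 = -351 - 5/11648 = -4088453/11648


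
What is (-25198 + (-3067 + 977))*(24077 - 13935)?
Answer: -276754896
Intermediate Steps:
(-25198 + (-3067 + 977))*(24077 - 13935) = (-25198 - 2090)*10142 = -27288*10142 = -276754896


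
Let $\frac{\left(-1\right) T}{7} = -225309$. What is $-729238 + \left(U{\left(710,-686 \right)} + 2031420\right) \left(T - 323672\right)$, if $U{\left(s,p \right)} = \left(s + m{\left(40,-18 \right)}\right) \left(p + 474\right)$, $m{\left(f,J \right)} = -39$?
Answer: $2368054356250$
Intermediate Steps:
$T = 1577163$ ($T = \left(-7\right) \left(-225309\right) = 1577163$)
$U{\left(s,p \right)} = \left(-39 + s\right) \left(474 + p\right)$ ($U{\left(s,p \right)} = \left(s - 39\right) \left(p + 474\right) = \left(-39 + s\right) \left(474 + p\right)$)
$-729238 + \left(U{\left(710,-686 \right)} + 2031420\right) \left(T - 323672\right) = -729238 + \left(\left(-18486 - -26754 + 474 \cdot 710 - 487060\right) + 2031420\right) \left(1577163 - 323672\right) = -729238 + \left(\left(-18486 + 26754 + 336540 - 487060\right) + 2031420\right) 1253491 = -729238 + \left(-142252 + 2031420\right) 1253491 = -729238 + 1889168 \cdot 1253491 = -729238 + 2368055085488 = 2368054356250$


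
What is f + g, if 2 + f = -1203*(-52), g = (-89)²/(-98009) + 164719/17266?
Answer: 105871349368761/1692223394 ≈ 62563.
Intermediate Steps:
g = 16007180485/1692223394 (g = 7921*(-1/98009) + 164719*(1/17266) = -7921/98009 + 164719/17266 = 16007180485/1692223394 ≈ 9.4593)
f = 62554 (f = -2 - 1203*(-52) = -2 + 62556 = 62554)
f + g = 62554 + 16007180485/1692223394 = 105871349368761/1692223394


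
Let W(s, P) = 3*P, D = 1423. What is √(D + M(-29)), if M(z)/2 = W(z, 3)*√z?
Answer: √(1423 + 18*I*√29) ≈ 37.745 + 1.2841*I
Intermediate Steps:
M(z) = 18*√z (M(z) = 2*((3*3)*√z) = 2*(9*√z) = 18*√z)
√(D + M(-29)) = √(1423 + 18*√(-29)) = √(1423 + 18*(I*√29)) = √(1423 + 18*I*√29)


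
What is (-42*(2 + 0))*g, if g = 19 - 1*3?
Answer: -1344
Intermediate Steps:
g = 16 (g = 19 - 3 = 16)
(-42*(2 + 0))*g = -42*(2 + 0)*16 = -42*2*16 = -14*6*16 = -84*16 = -1344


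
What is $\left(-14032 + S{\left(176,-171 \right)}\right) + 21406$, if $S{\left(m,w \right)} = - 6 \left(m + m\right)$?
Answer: $5262$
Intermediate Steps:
$S{\left(m,w \right)} = - 12 m$ ($S{\left(m,w \right)} = - 6 \cdot 2 m = - 12 m$)
$\left(-14032 + S{\left(176,-171 \right)}\right) + 21406 = \left(-14032 - 2112\right) + 21406 = -16144 + 21406 = 5262$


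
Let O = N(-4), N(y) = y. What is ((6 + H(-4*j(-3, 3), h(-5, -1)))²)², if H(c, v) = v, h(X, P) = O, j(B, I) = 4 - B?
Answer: 16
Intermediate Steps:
O = -4
h(X, P) = -4
((6 + H(-4*j(-3, 3), h(-5, -1)))²)² = ((6 - 4)²)² = (2²)² = 4² = 16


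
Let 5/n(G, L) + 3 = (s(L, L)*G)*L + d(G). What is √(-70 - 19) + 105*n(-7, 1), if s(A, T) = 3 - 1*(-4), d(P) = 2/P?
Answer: -1225/122 + I*√89 ≈ -10.041 + 9.434*I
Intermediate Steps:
s(A, T) = 7 (s(A, T) = 3 + 4 = 7)
n(G, L) = 5/(-3 + 2/G + 7*G*L) (n(G, L) = 5/(-3 + ((7*G)*L + 2/G)) = 5/(-3 + (7*G*L + 2/G)) = 5/(-3 + (2/G + 7*G*L)) = 5/(-3 + 2/G + 7*G*L))
√(-70 - 19) + 105*n(-7, 1) = √(-70 - 19) + 105*(5*(-7)/(2 - 7*(-3 + 7*(-7)*1))) = √(-89) + 105*(5*(-7)/(2 - 7*(-3 - 49))) = I*√89 + 105*(5*(-7)/(2 - 7*(-52))) = I*√89 + 105*(5*(-7)/(2 + 364)) = I*√89 + 105*(5*(-7)/366) = I*√89 + 105*(5*(-7)*(1/366)) = I*√89 + 105*(-35/366) = I*√89 - 1225/122 = -1225/122 + I*√89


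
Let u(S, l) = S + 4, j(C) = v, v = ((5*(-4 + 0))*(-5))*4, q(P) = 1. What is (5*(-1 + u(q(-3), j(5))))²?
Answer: 400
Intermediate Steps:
v = 400 (v = ((5*(-4))*(-5))*4 = -20*(-5)*4 = 100*4 = 400)
j(C) = 400
u(S, l) = 4 + S
(5*(-1 + u(q(-3), j(5))))² = (5*(-1 + (4 + 1)))² = (5*(-1 + 5))² = (5*4)² = 20² = 400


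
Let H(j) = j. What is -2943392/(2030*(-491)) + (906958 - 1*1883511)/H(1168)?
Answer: -484960894917/582090320 ≈ -833.14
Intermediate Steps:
-2943392/(2030*(-491)) + (906958 - 1*1883511)/H(1168) = -2943392/(2030*(-491)) + (906958 - 1*1883511)/1168 = -2943392/(-996730) + (906958 - 1883511)*(1/1168) = -2943392*(-1/996730) - 976553*1/1168 = 1471696/498365 - 976553/1168 = -484960894917/582090320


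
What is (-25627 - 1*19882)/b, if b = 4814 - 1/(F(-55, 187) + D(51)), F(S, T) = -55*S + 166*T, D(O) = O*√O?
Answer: -84742302499386695/8964148668268791 + 773653*√51/8964148668268791 ≈ -9.4535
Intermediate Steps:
D(O) = O^(3/2)
b = 4814 - 1/(34067 + 51*√51) (b = 4814 - 1/((-55*(-55) + 166*187) + 51^(3/2)) = 4814 - 1/((3025 + 31042) + 51*√51) = 4814 - 1/(34067 + 51*√51) ≈ 4814.0)
(-25627 - 1*19882)/b = (-25627 - 1*19882)/(5586299578065/1160427838 + 51*√51/1160427838) = (-25627 - 19882)/(5586299578065/1160427838 + 51*√51/1160427838) = -45509/(5586299578065/1160427838 + 51*√51/1160427838)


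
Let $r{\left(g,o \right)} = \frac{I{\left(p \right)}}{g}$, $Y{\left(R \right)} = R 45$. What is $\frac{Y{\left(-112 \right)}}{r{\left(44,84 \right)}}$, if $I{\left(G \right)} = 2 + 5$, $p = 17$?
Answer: $-31680$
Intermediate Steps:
$Y{\left(R \right)} = 45 R$
$I{\left(G \right)} = 7$
$r{\left(g,o \right)} = \frac{7}{g}$
$\frac{Y{\left(-112 \right)}}{r{\left(44,84 \right)}} = \frac{45 \left(-112\right)}{7 \cdot \frac{1}{44}} = - \frac{5040}{7 \cdot \frac{1}{44}} = - \frac{5040}{\frac{7}{44}} = \left(-5040\right) \frac{44}{7} = -31680$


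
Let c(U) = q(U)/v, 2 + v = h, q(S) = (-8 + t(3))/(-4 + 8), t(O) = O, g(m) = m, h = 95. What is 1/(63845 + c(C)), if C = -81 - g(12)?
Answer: 372/23750335 ≈ 1.5663e-5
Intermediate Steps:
q(S) = -5/4 (q(S) = (-8 + 3)/(-4 + 8) = -5/4)
v = 93 (v = -2 + 95 = 93)
C = -93 (C = -81 - 1*12 = -81 - 12 = -93)
c(U) = -5/372 (c(U) = -5/4/93 = -5/4*1/93 = -5/372)
1/(63845 + c(C)) = 1/(63845 - 5/372) = 1/(23750335/372) = 372/23750335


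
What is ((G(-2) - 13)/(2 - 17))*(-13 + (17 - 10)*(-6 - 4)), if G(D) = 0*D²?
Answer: -1079/15 ≈ -71.933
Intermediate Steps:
G(D) = 0
((G(-2) - 13)/(2 - 17))*(-13 + (17 - 10)*(-6 - 4)) = ((0 - 13)/(2 - 17))*(-13 + (17 - 10)*(-6 - 4)) = (-13/(-15))*(-13 + 7*(-10)) = (-13*(-1/15))*(-13 - 70) = (13/15)*(-83) = -1079/15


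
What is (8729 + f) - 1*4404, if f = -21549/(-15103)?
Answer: 5940184/1373 ≈ 4326.4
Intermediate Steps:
f = 1959/1373 (f = -21549*(-1/15103) = 1959/1373 ≈ 1.4268)
(8729 + f) - 1*4404 = (8729 + 1959/1373) - 1*4404 = 11986876/1373 - 4404 = 5940184/1373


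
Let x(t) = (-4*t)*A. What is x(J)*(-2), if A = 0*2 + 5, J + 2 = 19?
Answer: 680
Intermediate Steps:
J = 17 (J = -2 + 19 = 17)
A = 5 (A = 0 + 5 = 5)
x(t) = -20*t (x(t) = -4*t*5 = -20*t)
x(J)*(-2) = -20*17*(-2) = -340*(-2) = 680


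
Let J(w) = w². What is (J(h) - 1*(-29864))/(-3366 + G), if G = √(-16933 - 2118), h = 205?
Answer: -7805754/366097 - 2319*I*√19051/366097 ≈ -21.322 - 0.87431*I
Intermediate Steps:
G = I*√19051 (G = √(-19051) = I*√19051 ≈ 138.03*I)
(J(h) - 1*(-29864))/(-3366 + G) = (205² - 1*(-29864))/(-3366 + I*√19051) = (42025 + 29864)/(-3366 + I*√19051) = 71889/(-3366 + I*√19051)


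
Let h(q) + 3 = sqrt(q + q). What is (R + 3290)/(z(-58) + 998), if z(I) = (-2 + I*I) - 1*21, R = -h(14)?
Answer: 3293/4339 - 2*sqrt(7)/4339 ≈ 0.75771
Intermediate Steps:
h(q) = -3 + sqrt(2)*sqrt(q) (h(q) = -3 + sqrt(q + q) = -3 + sqrt(2*q) = -3 + sqrt(2)*sqrt(q))
R = 3 - 2*sqrt(7) (R = -(-3 + sqrt(2)*sqrt(14)) = -(-3 + 2*sqrt(7)) = 3 - 2*sqrt(7) ≈ -2.2915)
z(I) = -23 + I**2 (z(I) = (-2 + I**2) - 21 = -23 + I**2)
(R + 3290)/(z(-58) + 998) = ((3 - 2*sqrt(7)) + 3290)/((-23 + (-58)**2) + 998) = (3293 - 2*sqrt(7))/((-23 + 3364) + 998) = (3293 - 2*sqrt(7))/(3341 + 998) = (3293 - 2*sqrt(7))/4339 = (3293 - 2*sqrt(7))*(1/4339) = 3293/4339 - 2*sqrt(7)/4339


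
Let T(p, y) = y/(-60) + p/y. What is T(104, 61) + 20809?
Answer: 76163459/3660 ≈ 20810.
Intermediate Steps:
T(p, y) = -y/60 + p/y (T(p, y) = y*(-1/60) + p/y = -y/60 + p/y)
T(104, 61) + 20809 = (-1/60*61 + 104/61) + 20809 = (-61/60 + 104*(1/61)) + 20809 = (-61/60 + 104/61) + 20809 = 2519/3660 + 20809 = 76163459/3660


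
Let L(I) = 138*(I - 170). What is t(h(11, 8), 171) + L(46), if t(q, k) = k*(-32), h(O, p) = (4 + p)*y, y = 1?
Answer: -22584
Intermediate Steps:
h(O, p) = 4 + p (h(O, p) = (4 + p)*1 = 4 + p)
t(q, k) = -32*k
L(I) = -23460 + 138*I (L(I) = 138*(-170 + I) = -23460 + 138*I)
t(h(11, 8), 171) + L(46) = -32*171 + (-23460 + 138*46) = -5472 + (-23460 + 6348) = -5472 - 17112 = -22584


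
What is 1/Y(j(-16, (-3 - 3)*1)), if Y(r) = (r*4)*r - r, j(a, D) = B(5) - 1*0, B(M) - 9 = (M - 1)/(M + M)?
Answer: 25/8601 ≈ 0.0029066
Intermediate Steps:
B(M) = 9 + (-1 + M)/(2*M) (B(M) = 9 + (M - 1)/(M + M) = 9 + (-1 + M)/((2*M)) = 9 + (-1 + M)*(1/(2*M)) = 9 + (-1 + M)/(2*M))
j(a, D) = 47/5 (j(a, D) = (½)*(-1 + 19*5)/5 - 1*0 = (½)*(⅕)*(-1 + 95) + 0 = (½)*(⅕)*94 + 0 = 47/5 + 0 = 47/5)
Y(r) = -r + 4*r² (Y(r) = (4*r)*r - r = 4*r² - r = -r + 4*r²)
1/Y(j(-16, (-3 - 3)*1)) = 1/(47*(-1 + 4*(47/5))/5) = 1/(47*(-1 + 188/5)/5) = 1/((47/5)*(183/5)) = 1/(8601/25) = 25/8601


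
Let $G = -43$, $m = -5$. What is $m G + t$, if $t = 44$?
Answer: $259$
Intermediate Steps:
$m G + t = \left(-5\right) \left(-43\right) + 44 = 215 + 44 = 259$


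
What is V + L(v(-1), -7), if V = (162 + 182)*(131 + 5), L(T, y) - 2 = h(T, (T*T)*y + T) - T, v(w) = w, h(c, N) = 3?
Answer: 46790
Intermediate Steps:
L(T, y) = 5 - T (L(T, y) = 2 + (3 - T) = 5 - T)
V = 46784 (V = 344*136 = 46784)
V + L(v(-1), -7) = 46784 + (5 - 1*(-1)) = 46784 + (5 + 1) = 46784 + 6 = 46790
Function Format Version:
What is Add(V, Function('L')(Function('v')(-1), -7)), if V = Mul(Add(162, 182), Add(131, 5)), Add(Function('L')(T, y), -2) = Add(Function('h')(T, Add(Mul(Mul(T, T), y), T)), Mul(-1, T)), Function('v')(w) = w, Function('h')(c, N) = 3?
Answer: 46790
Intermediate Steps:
Function('L')(T, y) = Add(5, Mul(-1, T)) (Function('L')(T, y) = Add(2, Add(3, Mul(-1, T))) = Add(5, Mul(-1, T)))
V = 46784 (V = Mul(344, 136) = 46784)
Add(V, Function('L')(Function('v')(-1), -7)) = Add(46784, Add(5, Mul(-1, -1))) = Add(46784, Add(5, 1)) = Add(46784, 6) = 46790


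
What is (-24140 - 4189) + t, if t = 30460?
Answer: 2131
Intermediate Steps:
(-24140 - 4189) + t = (-24140 - 4189) + 30460 = -28329 + 30460 = 2131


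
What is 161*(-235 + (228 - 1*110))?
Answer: -18837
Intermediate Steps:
161*(-235 + (228 - 1*110)) = 161*(-235 + (228 - 110)) = 161*(-235 + 118) = 161*(-117) = -18837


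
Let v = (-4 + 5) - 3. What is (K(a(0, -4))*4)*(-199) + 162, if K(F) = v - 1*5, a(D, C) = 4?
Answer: 5734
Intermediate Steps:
v = -2 (v = 1 - 3 = -2)
K(F) = -7 (K(F) = -2 - 1*5 = -2 - 5 = -7)
(K(a(0, -4))*4)*(-199) + 162 = -7*4*(-199) + 162 = -28*(-199) + 162 = 5572 + 162 = 5734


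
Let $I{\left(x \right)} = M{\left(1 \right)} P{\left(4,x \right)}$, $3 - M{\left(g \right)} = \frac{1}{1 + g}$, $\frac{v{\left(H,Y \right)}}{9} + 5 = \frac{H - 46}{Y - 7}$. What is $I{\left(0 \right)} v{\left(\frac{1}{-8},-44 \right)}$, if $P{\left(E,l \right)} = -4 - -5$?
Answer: $- \frac{25065}{272} \approx -92.151$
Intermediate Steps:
$P{\left(E,l \right)} = 1$ ($P{\left(E,l \right)} = -4 + 5 = 1$)
$v{\left(H,Y \right)} = -45 + \frac{9 \left(-46 + H\right)}{-7 + Y}$ ($v{\left(H,Y \right)} = -45 + 9 \frac{H - 46}{Y - 7} = -45 + 9 \frac{-46 + H}{-7 + Y} = -45 + \frac{9 \left(-46 + H\right)}{-7 + Y}$)
$M{\left(g \right)} = 3 - \frac{1}{1 + g}$
$I{\left(x \right)} = \frac{5}{2}$ ($I{\left(x \right)} = \frac{2 + 3 \cdot 1}{1 + 1} \cdot 1 = \frac{2 + 3}{2} \cdot 1 = \frac{1}{2} \cdot 5 \cdot 1 = \frac{5}{2} \cdot 1 = \frac{5}{2}$)
$I{\left(0 \right)} v{\left(\frac{1}{-8},-44 \right)} = \frac{5 \frac{9 \left(-11 + \frac{1}{-8} - -220\right)}{-7 - 44}}{2} = \frac{5 \frac{9 \left(-11 - \frac{1}{8} + 220\right)}{-51}}{2} = \frac{5 \cdot 9 \left(- \frac{1}{51}\right) \frac{1671}{8}}{2} = \frac{5}{2} \left(- \frac{5013}{136}\right) = - \frac{25065}{272}$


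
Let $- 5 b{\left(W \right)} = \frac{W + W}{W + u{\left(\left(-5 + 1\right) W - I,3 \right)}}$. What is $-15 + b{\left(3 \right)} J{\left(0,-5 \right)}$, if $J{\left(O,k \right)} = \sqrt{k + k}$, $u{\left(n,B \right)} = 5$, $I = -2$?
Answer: $-15 - \frac{3 i \sqrt{10}}{20} \approx -15.0 - 0.47434 i$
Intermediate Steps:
$b{\left(W \right)} = - \frac{2 W}{5 \left(5 + W\right)}$ ($b{\left(W \right)} = - \frac{\left(W + W\right) \frac{1}{W + 5}}{5} = - \frac{2 W \frac{1}{5 + W}}{5} = - \frac{2 W}{5 \left(5 + W\right)}$)
$J{\left(O,k \right)} = \sqrt{2} \sqrt{k}$ ($J{\left(O,k \right)} = \sqrt{2 k} = \sqrt{2} \sqrt{k}$)
$-15 + b{\left(3 \right)} J{\left(0,-5 \right)} = -15 + \left(-2\right) 3 \frac{1}{25 + 5 \cdot 3} \sqrt{2} \sqrt{-5} = -15 + \left(-2\right) 3 \frac{1}{25 + 15} \sqrt{2} i \sqrt{5} = -15 + \left(-2\right) 3 \cdot \frac{1}{40} i \sqrt{10} = -15 - \frac{3 i \sqrt{10}}{20}$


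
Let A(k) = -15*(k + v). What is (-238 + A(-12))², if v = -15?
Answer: 27889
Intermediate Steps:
A(k) = 225 - 15*k (A(k) = -15*(k - 15) = -15*(-15 + k) = 225 - 15*k)
(-238 + A(-12))² = (-238 + (225 - 15*(-12)))² = (-238 + (225 + 180))² = (-238 + 405)² = 167² = 27889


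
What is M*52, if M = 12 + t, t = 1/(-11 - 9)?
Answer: 3107/5 ≈ 621.40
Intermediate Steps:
t = -1/20 (t = 1/(-20) = -1/20 ≈ -0.050000)
M = 239/20 (M = 12 - 1/20 = 239/20 ≈ 11.950)
M*52 = (239/20)*52 = 3107/5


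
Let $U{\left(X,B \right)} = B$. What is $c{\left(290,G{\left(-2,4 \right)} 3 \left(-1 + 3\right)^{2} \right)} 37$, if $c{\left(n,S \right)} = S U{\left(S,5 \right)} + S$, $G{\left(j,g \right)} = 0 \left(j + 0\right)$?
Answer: $0$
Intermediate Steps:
$G{\left(j,g \right)} = 0$ ($G{\left(j,g \right)} = 0 j = 0$)
$c{\left(n,S \right)} = 6 S$ ($c{\left(n,S \right)} = S 5 + S = 5 S + S = 6 S$)
$c{\left(290,G{\left(-2,4 \right)} 3 \left(-1 + 3\right)^{2} \right)} 37 = 6 \cdot 0 \cdot 3 \left(-1 + 3\right)^{2} \cdot 37 = 6 \cdot 0 \cdot 2^{2} \cdot 37 = 6 \cdot 0 \cdot 4 \cdot 37 = 6 \cdot 0 \cdot 37 = 0 \cdot 37 = 0$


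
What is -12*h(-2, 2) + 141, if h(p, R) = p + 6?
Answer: 93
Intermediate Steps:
h(p, R) = 6 + p
-12*h(-2, 2) + 141 = -12*(6 - 2) + 141 = -12*4 + 141 = -48 + 141 = 93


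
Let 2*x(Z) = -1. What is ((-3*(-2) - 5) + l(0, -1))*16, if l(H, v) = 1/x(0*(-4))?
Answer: -16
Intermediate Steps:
x(Z) = -½ (x(Z) = (½)*(-1) = -½)
l(H, v) = -2 (l(H, v) = 1/(-½) = -2)
((-3*(-2) - 5) + l(0, -1))*16 = ((-3*(-2) - 5) - 2)*16 = ((6 - 5) - 2)*16 = (1 - 2)*16 = -1*16 = -16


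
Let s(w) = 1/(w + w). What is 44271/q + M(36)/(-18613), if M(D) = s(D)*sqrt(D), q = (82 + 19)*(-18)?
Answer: -549344183/22558956 ≈ -24.352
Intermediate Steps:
s(w) = 1/(2*w)
q = -1818 (q = 101*(-18) = -1818)
M(D) = 1/(2*sqrt(D)) (M(D) = (1/(2*D))*sqrt(D) = 1/(2*sqrt(D)))
44271/q + M(36)/(-18613) = 44271/(-1818) + (1/(2*sqrt(36)))/(-18613) = 44271*(-1/1818) + ((1/2)*(1/6))*(-1/18613) = -4919/202 + (1/12)*(-1/18613) = -4919/202 - 1/223356 = -549344183/22558956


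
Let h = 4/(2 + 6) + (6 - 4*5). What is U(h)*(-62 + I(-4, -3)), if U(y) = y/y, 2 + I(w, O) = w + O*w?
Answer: -56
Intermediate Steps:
I(w, O) = -2 + w + O*w (I(w, O) = -2 + (w + O*w) = -2 + w + O*w)
h = -27/2 (h = 4/8 + (6 - 20) = (⅛)*4 - 14 = ½ - 14 = -27/2 ≈ -13.500)
U(y) = 1
U(h)*(-62 + I(-4, -3)) = 1*(-62 + (-2 - 4 - 3*(-4))) = 1*(-62 + (-2 - 4 + 12)) = 1*(-62 + 6) = 1*(-56) = -56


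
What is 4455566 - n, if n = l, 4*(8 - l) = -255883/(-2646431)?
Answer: 47165307509875/10585724 ≈ 4.4556e+6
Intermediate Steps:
l = 84429909/10585724 (l = 8 - (-255883)/(4*(-2646431)) = 8 - (-255883)*(-1)/(4*2646431) = 8 - ¼*255883/2646431 = 8 - 255883/10585724 = 84429909/10585724 ≈ 7.9758)
n = 84429909/10585724 ≈ 7.9758
4455566 - n = 4455566 - 1*84429909/10585724 = 4455566 - 84429909/10585724 = 47165307509875/10585724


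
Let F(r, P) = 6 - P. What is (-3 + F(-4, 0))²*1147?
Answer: 10323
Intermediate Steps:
(-3 + F(-4, 0))²*1147 = (-3 + (6 - 1*0))²*1147 = (-3 + (6 + 0))²*1147 = (-3 + 6)²*1147 = 3²*1147 = 9*1147 = 10323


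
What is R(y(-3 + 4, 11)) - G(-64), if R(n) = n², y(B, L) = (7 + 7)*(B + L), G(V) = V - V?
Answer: 28224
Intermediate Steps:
G(V) = 0
y(B, L) = 14*B + 14*L (y(B, L) = 14*(B + L) = 14*B + 14*L)
R(y(-3 + 4, 11)) - G(-64) = (14*(-3 + 4) + 14*11)² - 1*0 = (14*1 + 154)² + 0 = (14 + 154)² + 0 = 168² + 0 = 28224 + 0 = 28224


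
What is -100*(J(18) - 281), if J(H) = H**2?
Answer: -4300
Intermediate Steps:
-100*(J(18) - 281) = -100*(18**2 - 281) = -100*(324 - 281) = -100*43 = -4300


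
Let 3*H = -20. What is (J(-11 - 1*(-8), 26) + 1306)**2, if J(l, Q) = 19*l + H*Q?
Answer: 10413529/9 ≈ 1.1571e+6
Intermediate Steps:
H = -20/3 (H = (1/3)*(-20) = -20/3 ≈ -6.6667)
J(l, Q) = 19*l - 20*Q/3
(J(-11 - 1*(-8), 26) + 1306)**2 = ((19*(-11 - 1*(-8)) - 20/3*26) + 1306)**2 = ((19*(-11 + 8) - 520/3) + 1306)**2 = ((19*(-3) - 520/3) + 1306)**2 = ((-57 - 520/3) + 1306)**2 = (-691/3 + 1306)**2 = (3227/3)**2 = 10413529/9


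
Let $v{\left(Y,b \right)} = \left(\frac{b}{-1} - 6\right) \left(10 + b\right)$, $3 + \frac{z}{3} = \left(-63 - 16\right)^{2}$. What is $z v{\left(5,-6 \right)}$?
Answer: $0$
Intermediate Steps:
$z = 18714$ ($z = -9 + 3 \left(-63 - 16\right)^{2} = -9 + 3 \left(-79\right)^{2} = -9 + 3 \cdot 6241 = -9 + 18723 = 18714$)
$v{\left(Y,b \right)} = \left(-6 - b\right) \left(10 + b\right)$ ($v{\left(Y,b \right)} = \left(b \left(-1\right) - 6\right) \left(10 + b\right) = \left(- b - 6\right) \left(10 + b\right) = \left(-6 - b\right) \left(10 + b\right)$)
$z v{\left(5,-6 \right)} = 18714 \left(-60 - \left(-6\right)^{2} - -96\right) = 18714 \left(-60 - 36 + 96\right) = 18714 \cdot 0 = 0$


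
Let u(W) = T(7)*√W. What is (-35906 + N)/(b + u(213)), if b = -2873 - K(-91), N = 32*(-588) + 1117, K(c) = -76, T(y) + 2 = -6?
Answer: 149933185/7809577 - 428840*√213/7809577 ≈ 18.397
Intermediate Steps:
T(y) = -8 (T(y) = -2 - 6 = -8)
u(W) = -8*√W
N = -17699 (N = -18816 + 1117 = -17699)
b = -2797 (b = -2873 - 1*(-76) = -2873 + 76 = -2797)
(-35906 + N)/(b + u(213)) = (-35906 - 17699)/(-2797 - 8*√213) = -53605/(-2797 - 8*√213)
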